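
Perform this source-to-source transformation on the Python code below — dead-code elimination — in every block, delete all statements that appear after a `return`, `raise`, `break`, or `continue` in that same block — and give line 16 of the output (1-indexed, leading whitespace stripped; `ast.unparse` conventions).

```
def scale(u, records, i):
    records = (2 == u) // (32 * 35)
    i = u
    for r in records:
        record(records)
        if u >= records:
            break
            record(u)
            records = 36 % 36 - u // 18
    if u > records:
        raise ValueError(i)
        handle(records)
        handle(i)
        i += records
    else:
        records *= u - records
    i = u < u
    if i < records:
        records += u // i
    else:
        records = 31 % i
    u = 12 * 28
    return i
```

Transformed code:
def scale(u, records, i):
    records = (2 == u) // (32 * 35)
    i = u
    for r in records:
        record(records)
        if u >= records:
            break
    if u > records:
        raise ValueError(i)
    else:
        records *= u - records
    i = u < u
    if i < records:
        records += u // i
    else:
        records = 31 % i
    u = 12 * 28
    return i

records = 31 % i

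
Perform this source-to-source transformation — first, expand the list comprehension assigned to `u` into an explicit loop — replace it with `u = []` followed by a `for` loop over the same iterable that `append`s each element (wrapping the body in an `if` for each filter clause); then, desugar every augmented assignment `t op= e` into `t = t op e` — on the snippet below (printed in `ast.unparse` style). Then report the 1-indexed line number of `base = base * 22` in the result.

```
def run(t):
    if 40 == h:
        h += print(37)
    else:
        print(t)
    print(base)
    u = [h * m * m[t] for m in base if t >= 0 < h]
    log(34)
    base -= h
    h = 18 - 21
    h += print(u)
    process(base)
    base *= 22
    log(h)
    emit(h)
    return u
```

Transformed code:
def run(t):
    if 40 == h:
        h = h + print(37)
    else:
        print(t)
    print(base)
    u = []
    for m in base:
        if t >= 0 < h:
            u.append(h * m * m[t])
    log(34)
    base = base - h
    h = 18 - 21
    h = h + print(u)
    process(base)
    base = base * 22
    log(h)
    emit(h)
    return u

16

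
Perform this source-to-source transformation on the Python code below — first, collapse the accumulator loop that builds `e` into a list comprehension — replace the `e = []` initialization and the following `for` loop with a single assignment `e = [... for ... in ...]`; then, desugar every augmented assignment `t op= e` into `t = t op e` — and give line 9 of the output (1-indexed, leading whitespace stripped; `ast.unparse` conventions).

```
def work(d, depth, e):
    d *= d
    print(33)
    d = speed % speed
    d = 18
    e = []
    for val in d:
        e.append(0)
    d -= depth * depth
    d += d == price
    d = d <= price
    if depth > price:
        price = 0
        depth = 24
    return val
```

Transformed code:
def work(d, depth, e):
    d = d * d
    print(33)
    d = speed % speed
    d = 18
    e = [0 for val in d]
    d = d - depth * depth
    d = d + (d == price)
    d = d <= price
    if depth > price:
        price = 0
        depth = 24
    return val

d = d <= price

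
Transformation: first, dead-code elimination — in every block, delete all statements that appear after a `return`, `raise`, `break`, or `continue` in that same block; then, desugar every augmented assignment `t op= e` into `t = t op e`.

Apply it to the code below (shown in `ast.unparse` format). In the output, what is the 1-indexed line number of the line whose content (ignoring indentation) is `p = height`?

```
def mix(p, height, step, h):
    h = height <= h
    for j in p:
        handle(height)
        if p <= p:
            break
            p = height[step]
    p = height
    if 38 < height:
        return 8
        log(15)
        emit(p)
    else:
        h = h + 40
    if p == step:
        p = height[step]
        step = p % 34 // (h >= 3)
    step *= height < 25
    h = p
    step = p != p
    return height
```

7

Transformed code:
def mix(p, height, step, h):
    h = height <= h
    for j in p:
        handle(height)
        if p <= p:
            break
    p = height
    if 38 < height:
        return 8
    else:
        h = h + 40
    if p == step:
        p = height[step]
        step = p % 34 // (h >= 3)
    step = step * (height < 25)
    h = p
    step = p != p
    return height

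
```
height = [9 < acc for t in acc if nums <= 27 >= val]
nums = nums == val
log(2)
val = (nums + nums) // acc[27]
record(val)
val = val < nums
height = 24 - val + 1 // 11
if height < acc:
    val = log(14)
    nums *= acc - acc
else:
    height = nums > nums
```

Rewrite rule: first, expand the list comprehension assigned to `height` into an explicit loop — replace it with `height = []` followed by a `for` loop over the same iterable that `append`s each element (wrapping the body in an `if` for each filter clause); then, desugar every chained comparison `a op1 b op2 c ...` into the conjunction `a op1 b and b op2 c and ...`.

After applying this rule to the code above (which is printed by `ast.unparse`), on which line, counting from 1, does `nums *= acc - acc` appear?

Transformed code:
height = []
for t in acc:
    if nums <= 27 and 27 >= val:
        height.append(9 < acc)
nums = nums == val
log(2)
val = (nums + nums) // acc[27]
record(val)
val = val < nums
height = 24 - val + 1 // 11
if height < acc:
    val = log(14)
    nums *= acc - acc
else:
    height = nums > nums

13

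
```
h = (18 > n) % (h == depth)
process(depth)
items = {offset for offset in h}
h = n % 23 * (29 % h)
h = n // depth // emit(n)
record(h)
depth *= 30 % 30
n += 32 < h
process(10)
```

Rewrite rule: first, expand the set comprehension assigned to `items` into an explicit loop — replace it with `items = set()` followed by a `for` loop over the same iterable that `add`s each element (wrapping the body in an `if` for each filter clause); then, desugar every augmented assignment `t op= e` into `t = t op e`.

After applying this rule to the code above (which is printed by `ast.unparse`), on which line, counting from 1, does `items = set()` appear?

3

Transformed code:
h = (18 > n) % (h == depth)
process(depth)
items = set()
for offset in h:
    items.add(offset)
h = n % 23 * (29 % h)
h = n // depth // emit(n)
record(h)
depth = depth * (30 % 30)
n = n + (32 < h)
process(10)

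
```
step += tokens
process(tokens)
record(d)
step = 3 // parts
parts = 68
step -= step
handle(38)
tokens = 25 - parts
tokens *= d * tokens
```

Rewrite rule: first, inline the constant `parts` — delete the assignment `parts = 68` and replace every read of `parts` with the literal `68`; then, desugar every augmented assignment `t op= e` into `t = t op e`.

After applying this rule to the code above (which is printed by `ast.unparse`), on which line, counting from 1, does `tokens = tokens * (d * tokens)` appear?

Transformed code:
step = step + tokens
process(tokens)
record(d)
step = 3 // 68
step = step - step
handle(38)
tokens = 25 - 68
tokens = tokens * (d * tokens)

8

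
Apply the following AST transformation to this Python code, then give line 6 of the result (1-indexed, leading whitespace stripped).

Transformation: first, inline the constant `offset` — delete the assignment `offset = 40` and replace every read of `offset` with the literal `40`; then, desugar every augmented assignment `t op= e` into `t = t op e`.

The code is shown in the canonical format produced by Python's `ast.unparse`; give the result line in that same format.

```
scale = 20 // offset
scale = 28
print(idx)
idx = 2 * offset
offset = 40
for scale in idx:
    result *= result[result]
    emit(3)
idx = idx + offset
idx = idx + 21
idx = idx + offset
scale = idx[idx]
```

result = result * result[result]

Transformed code:
scale = 20 // 40
scale = 28
print(idx)
idx = 2 * 40
for scale in idx:
    result = result * result[result]
    emit(3)
idx = idx + 40
idx = idx + 21
idx = idx + 40
scale = idx[idx]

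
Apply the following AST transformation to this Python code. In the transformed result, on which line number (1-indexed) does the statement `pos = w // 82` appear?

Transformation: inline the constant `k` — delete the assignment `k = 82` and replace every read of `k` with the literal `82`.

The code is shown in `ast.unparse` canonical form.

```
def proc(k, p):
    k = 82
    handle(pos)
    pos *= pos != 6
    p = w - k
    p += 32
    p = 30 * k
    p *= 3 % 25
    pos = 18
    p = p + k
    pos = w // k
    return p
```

10

Transformed code:
def proc(k, p):
    handle(pos)
    pos *= pos != 6
    p = w - 82
    p += 32
    p = 30 * 82
    p *= 3 % 25
    pos = 18
    p = p + 82
    pos = w // 82
    return p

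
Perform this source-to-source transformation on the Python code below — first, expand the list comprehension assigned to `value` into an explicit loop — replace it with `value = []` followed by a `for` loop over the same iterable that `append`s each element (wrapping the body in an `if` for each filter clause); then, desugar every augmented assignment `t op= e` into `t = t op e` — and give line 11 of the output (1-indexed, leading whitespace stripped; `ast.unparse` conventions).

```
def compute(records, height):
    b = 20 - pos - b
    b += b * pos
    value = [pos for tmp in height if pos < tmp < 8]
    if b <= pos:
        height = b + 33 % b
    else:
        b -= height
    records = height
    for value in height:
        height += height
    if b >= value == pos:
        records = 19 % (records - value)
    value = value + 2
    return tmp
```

b = b - height

Transformed code:
def compute(records, height):
    b = 20 - pos - b
    b = b + b * pos
    value = []
    for tmp in height:
        if pos < tmp < 8:
            value.append(pos)
    if b <= pos:
        height = b + 33 % b
    else:
        b = b - height
    records = height
    for value in height:
        height = height + height
    if b >= value == pos:
        records = 19 % (records - value)
    value = value + 2
    return tmp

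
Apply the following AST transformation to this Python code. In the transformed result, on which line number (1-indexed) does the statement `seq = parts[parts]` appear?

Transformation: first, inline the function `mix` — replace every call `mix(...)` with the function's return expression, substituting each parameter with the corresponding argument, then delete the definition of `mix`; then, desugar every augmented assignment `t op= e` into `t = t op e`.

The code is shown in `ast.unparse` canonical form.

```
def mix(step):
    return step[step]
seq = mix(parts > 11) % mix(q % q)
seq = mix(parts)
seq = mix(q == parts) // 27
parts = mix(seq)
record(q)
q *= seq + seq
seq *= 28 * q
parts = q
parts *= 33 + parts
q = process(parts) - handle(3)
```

2

Transformed code:
seq = (parts > 11)[parts > 11] % (q % q)[q % q]
seq = parts[parts]
seq = (q == parts)[q == parts] // 27
parts = seq[seq]
record(q)
q = q * (seq + seq)
seq = seq * (28 * q)
parts = q
parts = parts * (33 + parts)
q = process(parts) - handle(3)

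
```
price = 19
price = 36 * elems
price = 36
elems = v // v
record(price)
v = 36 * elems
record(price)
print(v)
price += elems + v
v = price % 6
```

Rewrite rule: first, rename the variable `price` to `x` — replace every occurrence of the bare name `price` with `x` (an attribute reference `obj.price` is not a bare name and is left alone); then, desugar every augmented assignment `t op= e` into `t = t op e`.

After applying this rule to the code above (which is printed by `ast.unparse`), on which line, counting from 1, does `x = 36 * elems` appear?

Transformed code:
x = 19
x = 36 * elems
x = 36
elems = v // v
record(x)
v = 36 * elems
record(x)
print(v)
x = x + (elems + v)
v = x % 6

2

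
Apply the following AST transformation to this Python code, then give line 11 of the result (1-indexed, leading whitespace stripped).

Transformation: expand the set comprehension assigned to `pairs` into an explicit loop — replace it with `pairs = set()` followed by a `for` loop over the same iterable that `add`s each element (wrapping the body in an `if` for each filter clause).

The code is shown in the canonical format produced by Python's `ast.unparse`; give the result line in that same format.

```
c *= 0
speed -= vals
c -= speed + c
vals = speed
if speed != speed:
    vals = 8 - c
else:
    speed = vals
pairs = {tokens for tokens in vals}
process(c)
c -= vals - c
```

pairs.add(tokens)

Transformed code:
c *= 0
speed -= vals
c -= speed + c
vals = speed
if speed != speed:
    vals = 8 - c
else:
    speed = vals
pairs = set()
for tokens in vals:
    pairs.add(tokens)
process(c)
c -= vals - c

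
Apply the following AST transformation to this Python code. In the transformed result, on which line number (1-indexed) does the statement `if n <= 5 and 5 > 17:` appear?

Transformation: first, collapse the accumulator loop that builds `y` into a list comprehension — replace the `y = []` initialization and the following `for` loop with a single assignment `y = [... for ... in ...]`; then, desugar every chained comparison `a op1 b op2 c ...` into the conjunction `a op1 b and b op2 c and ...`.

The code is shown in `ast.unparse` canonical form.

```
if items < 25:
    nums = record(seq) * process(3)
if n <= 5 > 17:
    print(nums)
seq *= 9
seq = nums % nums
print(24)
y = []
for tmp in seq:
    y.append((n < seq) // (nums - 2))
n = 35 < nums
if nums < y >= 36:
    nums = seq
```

3

Transformed code:
if items < 25:
    nums = record(seq) * process(3)
if n <= 5 and 5 > 17:
    print(nums)
seq *= 9
seq = nums % nums
print(24)
y = [(n < seq) // (nums - 2) for tmp in seq]
n = 35 < nums
if nums < y and y >= 36:
    nums = seq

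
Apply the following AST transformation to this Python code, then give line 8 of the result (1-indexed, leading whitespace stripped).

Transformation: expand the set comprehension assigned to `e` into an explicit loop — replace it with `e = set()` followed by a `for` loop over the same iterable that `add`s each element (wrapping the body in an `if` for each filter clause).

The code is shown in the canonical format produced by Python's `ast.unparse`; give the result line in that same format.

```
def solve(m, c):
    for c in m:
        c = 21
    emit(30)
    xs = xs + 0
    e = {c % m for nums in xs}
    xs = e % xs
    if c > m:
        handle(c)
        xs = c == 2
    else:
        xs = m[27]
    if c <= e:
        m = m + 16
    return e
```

e.add(c % m)

Transformed code:
def solve(m, c):
    for c in m:
        c = 21
    emit(30)
    xs = xs + 0
    e = set()
    for nums in xs:
        e.add(c % m)
    xs = e % xs
    if c > m:
        handle(c)
        xs = c == 2
    else:
        xs = m[27]
    if c <= e:
        m = m + 16
    return e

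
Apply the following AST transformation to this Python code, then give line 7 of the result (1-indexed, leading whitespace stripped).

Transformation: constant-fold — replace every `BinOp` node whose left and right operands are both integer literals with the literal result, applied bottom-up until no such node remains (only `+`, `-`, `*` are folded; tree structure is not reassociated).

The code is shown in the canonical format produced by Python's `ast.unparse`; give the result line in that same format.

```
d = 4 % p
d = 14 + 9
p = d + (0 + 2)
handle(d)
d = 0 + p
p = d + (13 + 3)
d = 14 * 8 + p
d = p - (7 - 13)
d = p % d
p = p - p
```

d = 112 + p

Transformed code:
d = 4 % p
d = 23
p = d + 2
handle(d)
d = 0 + p
p = d + 16
d = 112 + p
d = p - -6
d = p % d
p = p - p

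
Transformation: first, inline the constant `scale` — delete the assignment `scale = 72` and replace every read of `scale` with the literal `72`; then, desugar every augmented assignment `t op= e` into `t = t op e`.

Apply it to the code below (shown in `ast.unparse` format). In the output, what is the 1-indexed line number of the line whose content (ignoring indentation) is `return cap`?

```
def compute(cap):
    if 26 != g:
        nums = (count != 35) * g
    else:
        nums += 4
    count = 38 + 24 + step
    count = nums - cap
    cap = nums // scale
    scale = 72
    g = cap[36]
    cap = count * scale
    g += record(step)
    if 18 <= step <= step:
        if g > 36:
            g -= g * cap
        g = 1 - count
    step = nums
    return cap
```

Transformed code:
def compute(cap):
    if 26 != g:
        nums = (count != 35) * g
    else:
        nums = nums + 4
    count = 38 + 24 + step
    count = nums - cap
    cap = nums // 72
    g = cap[36]
    cap = count * 72
    g = g + record(step)
    if 18 <= step <= step:
        if g > 36:
            g = g - g * cap
        g = 1 - count
    step = nums
    return cap

17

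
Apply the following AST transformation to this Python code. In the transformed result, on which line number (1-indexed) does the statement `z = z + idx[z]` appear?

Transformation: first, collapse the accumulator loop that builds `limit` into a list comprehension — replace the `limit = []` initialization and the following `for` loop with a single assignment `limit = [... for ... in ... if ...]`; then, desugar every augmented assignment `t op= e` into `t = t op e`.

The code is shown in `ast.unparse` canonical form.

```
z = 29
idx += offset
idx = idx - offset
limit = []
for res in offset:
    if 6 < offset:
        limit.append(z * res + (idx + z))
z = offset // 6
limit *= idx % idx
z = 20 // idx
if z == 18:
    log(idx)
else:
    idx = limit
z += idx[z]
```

12

Transformed code:
z = 29
idx = idx + offset
idx = idx - offset
limit = [z * res + (idx + z) for res in offset if 6 < offset]
z = offset // 6
limit = limit * (idx % idx)
z = 20 // idx
if z == 18:
    log(idx)
else:
    idx = limit
z = z + idx[z]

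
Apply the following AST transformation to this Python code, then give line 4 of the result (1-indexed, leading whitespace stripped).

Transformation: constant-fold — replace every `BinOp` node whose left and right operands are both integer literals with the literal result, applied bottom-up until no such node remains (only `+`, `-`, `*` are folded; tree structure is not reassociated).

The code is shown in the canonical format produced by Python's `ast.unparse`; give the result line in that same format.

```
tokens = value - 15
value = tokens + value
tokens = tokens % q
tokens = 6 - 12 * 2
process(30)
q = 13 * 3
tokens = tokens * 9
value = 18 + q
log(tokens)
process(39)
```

Transformed code:
tokens = value - 15
value = tokens + value
tokens = tokens % q
tokens = -18
process(30)
q = 39
tokens = tokens * 9
value = 18 + q
log(tokens)
process(39)

tokens = -18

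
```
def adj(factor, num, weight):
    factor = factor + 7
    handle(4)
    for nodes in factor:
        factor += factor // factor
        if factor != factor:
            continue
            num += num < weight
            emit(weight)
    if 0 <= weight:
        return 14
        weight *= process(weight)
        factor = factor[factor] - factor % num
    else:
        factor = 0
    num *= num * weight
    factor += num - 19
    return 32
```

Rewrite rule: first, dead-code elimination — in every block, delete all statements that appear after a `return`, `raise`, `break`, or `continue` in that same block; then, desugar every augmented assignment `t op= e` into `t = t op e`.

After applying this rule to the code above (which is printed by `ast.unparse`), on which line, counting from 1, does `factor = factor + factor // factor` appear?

5

Transformed code:
def adj(factor, num, weight):
    factor = factor + 7
    handle(4)
    for nodes in factor:
        factor = factor + factor // factor
        if factor != factor:
            continue
    if 0 <= weight:
        return 14
    else:
        factor = 0
    num = num * (num * weight)
    factor = factor + (num - 19)
    return 32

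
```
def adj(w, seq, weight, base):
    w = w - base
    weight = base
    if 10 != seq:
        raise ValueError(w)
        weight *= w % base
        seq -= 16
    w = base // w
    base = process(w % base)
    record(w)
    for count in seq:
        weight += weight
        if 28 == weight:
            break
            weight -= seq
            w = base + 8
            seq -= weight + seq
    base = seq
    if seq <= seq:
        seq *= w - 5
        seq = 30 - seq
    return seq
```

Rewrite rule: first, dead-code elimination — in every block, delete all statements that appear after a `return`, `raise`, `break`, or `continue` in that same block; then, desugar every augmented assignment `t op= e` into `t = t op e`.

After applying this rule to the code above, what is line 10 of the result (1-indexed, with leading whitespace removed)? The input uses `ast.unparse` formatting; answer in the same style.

Transformed code:
def adj(w, seq, weight, base):
    w = w - base
    weight = base
    if 10 != seq:
        raise ValueError(w)
    w = base // w
    base = process(w % base)
    record(w)
    for count in seq:
        weight = weight + weight
        if 28 == weight:
            break
    base = seq
    if seq <= seq:
        seq = seq * (w - 5)
        seq = 30 - seq
    return seq

weight = weight + weight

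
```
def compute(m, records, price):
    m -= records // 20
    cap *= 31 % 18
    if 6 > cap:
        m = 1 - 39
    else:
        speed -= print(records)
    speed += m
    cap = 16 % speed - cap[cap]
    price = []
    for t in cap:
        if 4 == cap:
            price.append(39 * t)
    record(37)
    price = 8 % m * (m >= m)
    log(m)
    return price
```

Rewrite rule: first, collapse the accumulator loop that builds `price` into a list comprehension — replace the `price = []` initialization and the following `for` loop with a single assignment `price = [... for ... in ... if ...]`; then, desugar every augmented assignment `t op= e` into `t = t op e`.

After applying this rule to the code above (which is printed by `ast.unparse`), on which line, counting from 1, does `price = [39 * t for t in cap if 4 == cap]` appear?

Transformed code:
def compute(m, records, price):
    m = m - records // 20
    cap = cap * (31 % 18)
    if 6 > cap:
        m = 1 - 39
    else:
        speed = speed - print(records)
    speed = speed + m
    cap = 16 % speed - cap[cap]
    price = [39 * t for t in cap if 4 == cap]
    record(37)
    price = 8 % m * (m >= m)
    log(m)
    return price

10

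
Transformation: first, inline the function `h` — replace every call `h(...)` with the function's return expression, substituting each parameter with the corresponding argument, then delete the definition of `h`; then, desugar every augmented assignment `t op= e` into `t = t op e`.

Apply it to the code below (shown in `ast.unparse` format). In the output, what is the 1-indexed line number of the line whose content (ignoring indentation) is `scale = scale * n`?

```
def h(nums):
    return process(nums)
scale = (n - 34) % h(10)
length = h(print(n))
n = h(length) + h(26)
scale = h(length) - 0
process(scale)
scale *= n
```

Transformed code:
scale = (n - 34) % process(10)
length = process(print(n))
n = process(length) + process(26)
scale = process(length) - 0
process(scale)
scale = scale * n

6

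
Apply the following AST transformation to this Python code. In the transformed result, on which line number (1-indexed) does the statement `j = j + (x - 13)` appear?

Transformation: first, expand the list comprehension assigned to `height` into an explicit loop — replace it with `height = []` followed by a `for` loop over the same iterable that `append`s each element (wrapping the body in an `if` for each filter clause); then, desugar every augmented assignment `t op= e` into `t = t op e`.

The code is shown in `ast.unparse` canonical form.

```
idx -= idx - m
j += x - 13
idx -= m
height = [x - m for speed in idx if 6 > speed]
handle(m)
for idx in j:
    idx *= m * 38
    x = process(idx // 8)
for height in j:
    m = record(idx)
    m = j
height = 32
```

2

Transformed code:
idx = idx - (idx - m)
j = j + (x - 13)
idx = idx - m
height = []
for speed in idx:
    if 6 > speed:
        height.append(x - m)
handle(m)
for idx in j:
    idx = idx * (m * 38)
    x = process(idx // 8)
for height in j:
    m = record(idx)
    m = j
height = 32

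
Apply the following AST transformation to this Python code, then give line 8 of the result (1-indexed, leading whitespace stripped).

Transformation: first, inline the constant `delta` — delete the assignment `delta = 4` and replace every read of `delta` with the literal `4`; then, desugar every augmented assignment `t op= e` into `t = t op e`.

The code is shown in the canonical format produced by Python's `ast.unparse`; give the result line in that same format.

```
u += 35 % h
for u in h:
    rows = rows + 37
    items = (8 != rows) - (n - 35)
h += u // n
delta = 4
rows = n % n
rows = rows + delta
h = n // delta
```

h = n // 4

Transformed code:
u = u + 35 % h
for u in h:
    rows = rows + 37
    items = (8 != rows) - (n - 35)
h = h + u // n
rows = n % n
rows = rows + 4
h = n // 4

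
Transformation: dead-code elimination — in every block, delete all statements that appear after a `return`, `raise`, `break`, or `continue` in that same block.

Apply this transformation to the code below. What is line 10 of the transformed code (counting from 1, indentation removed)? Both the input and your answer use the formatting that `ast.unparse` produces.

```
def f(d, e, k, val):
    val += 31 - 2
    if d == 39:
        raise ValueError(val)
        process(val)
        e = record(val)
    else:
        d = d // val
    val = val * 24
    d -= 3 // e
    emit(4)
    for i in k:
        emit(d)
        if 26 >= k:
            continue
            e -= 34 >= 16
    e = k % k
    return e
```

Transformed code:
def f(d, e, k, val):
    val += 31 - 2
    if d == 39:
        raise ValueError(val)
    else:
        d = d // val
    val = val * 24
    d -= 3 // e
    emit(4)
    for i in k:
        emit(d)
        if 26 >= k:
            continue
    e = k % k
    return e

for i in k:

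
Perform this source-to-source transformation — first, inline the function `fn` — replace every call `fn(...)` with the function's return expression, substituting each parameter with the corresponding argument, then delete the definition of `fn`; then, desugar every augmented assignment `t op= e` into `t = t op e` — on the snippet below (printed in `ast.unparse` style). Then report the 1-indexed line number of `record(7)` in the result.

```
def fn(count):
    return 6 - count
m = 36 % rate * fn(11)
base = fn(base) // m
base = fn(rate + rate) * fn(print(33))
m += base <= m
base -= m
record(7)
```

6

Transformed code:
m = 36 % rate * (6 - 11)
base = (6 - base) // m
base = (6 - (rate + rate)) * (6 - print(33))
m = m + (base <= m)
base = base - m
record(7)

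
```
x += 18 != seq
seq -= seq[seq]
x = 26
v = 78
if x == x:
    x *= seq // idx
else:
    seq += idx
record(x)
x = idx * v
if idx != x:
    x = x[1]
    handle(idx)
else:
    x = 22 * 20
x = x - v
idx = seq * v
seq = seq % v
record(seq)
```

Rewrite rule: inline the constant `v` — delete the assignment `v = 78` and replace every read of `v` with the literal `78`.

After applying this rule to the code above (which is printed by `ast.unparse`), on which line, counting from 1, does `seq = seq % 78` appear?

17

Transformed code:
x += 18 != seq
seq -= seq[seq]
x = 26
if x == x:
    x *= seq // idx
else:
    seq += idx
record(x)
x = idx * 78
if idx != x:
    x = x[1]
    handle(idx)
else:
    x = 22 * 20
x = x - 78
idx = seq * 78
seq = seq % 78
record(seq)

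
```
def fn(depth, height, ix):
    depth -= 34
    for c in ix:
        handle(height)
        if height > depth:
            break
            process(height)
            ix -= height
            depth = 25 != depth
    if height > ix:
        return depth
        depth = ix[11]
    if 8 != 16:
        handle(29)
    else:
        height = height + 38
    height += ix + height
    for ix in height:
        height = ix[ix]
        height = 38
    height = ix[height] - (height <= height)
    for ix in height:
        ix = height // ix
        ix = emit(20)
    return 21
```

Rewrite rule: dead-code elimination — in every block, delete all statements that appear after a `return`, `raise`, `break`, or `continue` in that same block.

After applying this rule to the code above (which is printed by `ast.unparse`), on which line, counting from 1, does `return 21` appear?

Transformed code:
def fn(depth, height, ix):
    depth -= 34
    for c in ix:
        handle(height)
        if height > depth:
            break
    if height > ix:
        return depth
    if 8 != 16:
        handle(29)
    else:
        height = height + 38
    height += ix + height
    for ix in height:
        height = ix[ix]
        height = 38
    height = ix[height] - (height <= height)
    for ix in height:
        ix = height // ix
        ix = emit(20)
    return 21

21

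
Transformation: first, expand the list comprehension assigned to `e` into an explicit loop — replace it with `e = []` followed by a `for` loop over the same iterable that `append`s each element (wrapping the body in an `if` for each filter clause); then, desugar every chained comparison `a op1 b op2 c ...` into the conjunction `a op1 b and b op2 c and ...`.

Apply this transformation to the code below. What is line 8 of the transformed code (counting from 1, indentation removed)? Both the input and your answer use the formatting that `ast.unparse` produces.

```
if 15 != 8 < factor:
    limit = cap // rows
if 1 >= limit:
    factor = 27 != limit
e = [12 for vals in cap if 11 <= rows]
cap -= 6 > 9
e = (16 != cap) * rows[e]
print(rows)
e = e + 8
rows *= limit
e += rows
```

e.append(12)

Transformed code:
if 15 != 8 and 8 < factor:
    limit = cap // rows
if 1 >= limit:
    factor = 27 != limit
e = []
for vals in cap:
    if 11 <= rows:
        e.append(12)
cap -= 6 > 9
e = (16 != cap) * rows[e]
print(rows)
e = e + 8
rows *= limit
e += rows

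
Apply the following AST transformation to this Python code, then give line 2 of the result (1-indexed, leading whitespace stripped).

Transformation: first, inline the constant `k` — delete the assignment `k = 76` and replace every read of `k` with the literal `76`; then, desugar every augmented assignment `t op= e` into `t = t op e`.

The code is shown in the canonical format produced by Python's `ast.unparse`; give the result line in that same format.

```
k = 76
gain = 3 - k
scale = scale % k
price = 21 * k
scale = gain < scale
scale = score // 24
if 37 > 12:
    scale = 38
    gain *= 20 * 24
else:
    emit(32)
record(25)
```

scale = scale % 76

Transformed code:
gain = 3 - 76
scale = scale % 76
price = 21 * 76
scale = gain < scale
scale = score // 24
if 37 > 12:
    scale = 38
    gain = gain * (20 * 24)
else:
    emit(32)
record(25)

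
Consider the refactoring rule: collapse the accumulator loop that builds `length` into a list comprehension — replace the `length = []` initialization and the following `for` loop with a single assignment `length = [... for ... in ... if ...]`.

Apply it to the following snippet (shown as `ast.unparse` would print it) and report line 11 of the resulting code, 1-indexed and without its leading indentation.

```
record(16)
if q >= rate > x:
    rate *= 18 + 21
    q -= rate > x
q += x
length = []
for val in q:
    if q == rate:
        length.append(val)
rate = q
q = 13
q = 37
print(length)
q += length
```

q += length

Transformed code:
record(16)
if q >= rate > x:
    rate *= 18 + 21
    q -= rate > x
q += x
length = [val for val in q if q == rate]
rate = q
q = 13
q = 37
print(length)
q += length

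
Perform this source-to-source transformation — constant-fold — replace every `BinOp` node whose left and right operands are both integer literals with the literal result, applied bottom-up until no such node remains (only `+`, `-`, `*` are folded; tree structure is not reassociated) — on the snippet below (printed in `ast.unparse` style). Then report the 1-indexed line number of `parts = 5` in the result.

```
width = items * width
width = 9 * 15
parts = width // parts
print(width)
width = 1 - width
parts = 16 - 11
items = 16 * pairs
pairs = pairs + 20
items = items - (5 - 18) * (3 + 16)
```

6

Transformed code:
width = items * width
width = 135
parts = width // parts
print(width)
width = 1 - width
parts = 5
items = 16 * pairs
pairs = pairs + 20
items = items - -247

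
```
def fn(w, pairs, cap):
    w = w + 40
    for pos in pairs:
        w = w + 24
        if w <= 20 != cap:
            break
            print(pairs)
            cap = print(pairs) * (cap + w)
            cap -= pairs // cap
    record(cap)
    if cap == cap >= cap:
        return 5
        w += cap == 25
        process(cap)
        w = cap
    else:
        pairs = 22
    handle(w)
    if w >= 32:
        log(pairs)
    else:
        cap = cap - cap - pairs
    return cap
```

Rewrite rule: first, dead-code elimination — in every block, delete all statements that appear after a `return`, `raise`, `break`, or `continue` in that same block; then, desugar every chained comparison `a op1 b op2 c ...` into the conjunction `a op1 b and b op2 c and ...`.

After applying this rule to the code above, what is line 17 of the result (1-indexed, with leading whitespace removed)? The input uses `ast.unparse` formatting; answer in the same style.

return cap

Transformed code:
def fn(w, pairs, cap):
    w = w + 40
    for pos in pairs:
        w = w + 24
        if w <= 20 and 20 != cap:
            break
    record(cap)
    if cap == cap and cap >= cap:
        return 5
    else:
        pairs = 22
    handle(w)
    if w >= 32:
        log(pairs)
    else:
        cap = cap - cap - pairs
    return cap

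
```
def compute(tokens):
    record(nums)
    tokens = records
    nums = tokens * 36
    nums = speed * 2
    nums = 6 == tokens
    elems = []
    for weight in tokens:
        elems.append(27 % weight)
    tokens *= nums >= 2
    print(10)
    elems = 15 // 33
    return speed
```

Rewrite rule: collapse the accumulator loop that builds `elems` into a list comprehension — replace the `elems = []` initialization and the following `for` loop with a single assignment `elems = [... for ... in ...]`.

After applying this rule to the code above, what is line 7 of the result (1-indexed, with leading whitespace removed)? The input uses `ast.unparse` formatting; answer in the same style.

Transformed code:
def compute(tokens):
    record(nums)
    tokens = records
    nums = tokens * 36
    nums = speed * 2
    nums = 6 == tokens
    elems = [27 % weight for weight in tokens]
    tokens *= nums >= 2
    print(10)
    elems = 15 // 33
    return speed

elems = [27 % weight for weight in tokens]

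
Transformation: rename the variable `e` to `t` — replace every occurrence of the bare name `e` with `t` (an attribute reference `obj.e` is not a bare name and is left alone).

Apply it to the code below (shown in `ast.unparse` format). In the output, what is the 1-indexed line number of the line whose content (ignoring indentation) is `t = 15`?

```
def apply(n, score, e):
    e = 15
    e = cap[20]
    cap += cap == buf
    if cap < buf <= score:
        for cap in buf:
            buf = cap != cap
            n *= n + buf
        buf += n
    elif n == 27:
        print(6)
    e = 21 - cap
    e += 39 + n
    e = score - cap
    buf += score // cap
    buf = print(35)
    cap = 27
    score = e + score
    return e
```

Transformed code:
def apply(n, score, t):
    t = 15
    t = cap[20]
    cap += cap == buf
    if cap < buf <= score:
        for cap in buf:
            buf = cap != cap
            n *= n + buf
        buf += n
    elif n == 27:
        print(6)
    t = 21 - cap
    t += 39 + n
    t = score - cap
    buf += score // cap
    buf = print(35)
    cap = 27
    score = t + score
    return t

2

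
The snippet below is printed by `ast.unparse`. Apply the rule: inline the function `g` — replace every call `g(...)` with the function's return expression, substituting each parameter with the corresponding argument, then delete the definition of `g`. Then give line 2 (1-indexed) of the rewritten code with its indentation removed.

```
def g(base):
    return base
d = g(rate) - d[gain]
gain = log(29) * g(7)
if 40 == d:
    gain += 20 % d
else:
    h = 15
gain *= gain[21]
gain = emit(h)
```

gain = log(29) * 7

Transformed code:
d = rate - d[gain]
gain = log(29) * 7
if 40 == d:
    gain += 20 % d
else:
    h = 15
gain *= gain[21]
gain = emit(h)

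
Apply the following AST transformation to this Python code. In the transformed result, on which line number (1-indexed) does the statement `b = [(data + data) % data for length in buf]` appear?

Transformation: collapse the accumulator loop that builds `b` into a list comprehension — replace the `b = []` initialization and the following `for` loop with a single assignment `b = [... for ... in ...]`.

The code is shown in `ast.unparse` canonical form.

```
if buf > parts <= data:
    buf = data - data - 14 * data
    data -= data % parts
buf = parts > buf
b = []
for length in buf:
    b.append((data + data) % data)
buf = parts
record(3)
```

Transformed code:
if buf > parts <= data:
    buf = data - data - 14 * data
    data -= data % parts
buf = parts > buf
b = [(data + data) % data for length in buf]
buf = parts
record(3)

5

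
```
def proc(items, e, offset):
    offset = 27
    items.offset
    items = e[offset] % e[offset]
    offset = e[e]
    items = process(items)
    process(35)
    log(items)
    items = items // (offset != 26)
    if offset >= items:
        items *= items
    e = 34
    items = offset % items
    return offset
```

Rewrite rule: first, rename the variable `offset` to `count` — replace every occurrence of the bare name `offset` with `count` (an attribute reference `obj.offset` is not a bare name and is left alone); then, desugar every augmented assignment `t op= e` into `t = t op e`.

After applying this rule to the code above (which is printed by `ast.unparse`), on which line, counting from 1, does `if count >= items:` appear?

10

Transformed code:
def proc(items, e, count):
    count = 27
    items.offset
    items = e[count] % e[count]
    count = e[e]
    items = process(items)
    process(35)
    log(items)
    items = items // (count != 26)
    if count >= items:
        items = items * items
    e = 34
    items = count % items
    return count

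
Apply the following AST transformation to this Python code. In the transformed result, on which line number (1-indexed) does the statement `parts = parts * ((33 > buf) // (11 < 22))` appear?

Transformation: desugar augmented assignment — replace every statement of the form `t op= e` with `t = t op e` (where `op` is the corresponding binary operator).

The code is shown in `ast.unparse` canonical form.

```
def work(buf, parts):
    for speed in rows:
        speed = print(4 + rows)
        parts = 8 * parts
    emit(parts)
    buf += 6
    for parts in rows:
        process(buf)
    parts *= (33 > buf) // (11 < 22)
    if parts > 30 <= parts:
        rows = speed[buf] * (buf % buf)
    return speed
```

9

Transformed code:
def work(buf, parts):
    for speed in rows:
        speed = print(4 + rows)
        parts = 8 * parts
    emit(parts)
    buf = buf + 6
    for parts in rows:
        process(buf)
    parts = parts * ((33 > buf) // (11 < 22))
    if parts > 30 <= parts:
        rows = speed[buf] * (buf % buf)
    return speed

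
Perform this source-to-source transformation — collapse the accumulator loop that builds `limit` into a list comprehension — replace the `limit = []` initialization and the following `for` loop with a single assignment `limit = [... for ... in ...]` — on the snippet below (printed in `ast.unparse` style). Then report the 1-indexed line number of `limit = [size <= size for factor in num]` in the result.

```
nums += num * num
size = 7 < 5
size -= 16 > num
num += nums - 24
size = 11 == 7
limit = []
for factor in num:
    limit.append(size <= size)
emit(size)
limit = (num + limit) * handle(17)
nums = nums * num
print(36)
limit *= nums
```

Transformed code:
nums += num * num
size = 7 < 5
size -= 16 > num
num += nums - 24
size = 11 == 7
limit = [size <= size for factor in num]
emit(size)
limit = (num + limit) * handle(17)
nums = nums * num
print(36)
limit *= nums

6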